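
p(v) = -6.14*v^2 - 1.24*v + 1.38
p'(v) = -12.28*v - 1.24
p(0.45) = -0.42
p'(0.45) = -6.77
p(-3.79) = -82.12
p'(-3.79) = 45.30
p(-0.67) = -0.55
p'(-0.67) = 6.99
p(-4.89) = -139.38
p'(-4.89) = 58.81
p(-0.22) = 1.36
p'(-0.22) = 1.46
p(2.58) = -42.69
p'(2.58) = -32.92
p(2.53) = -41.06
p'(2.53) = -32.31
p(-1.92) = -18.87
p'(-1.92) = 22.34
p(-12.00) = -867.90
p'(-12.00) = 146.12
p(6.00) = -227.10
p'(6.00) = -74.92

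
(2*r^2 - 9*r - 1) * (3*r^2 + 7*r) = 6*r^4 - 13*r^3 - 66*r^2 - 7*r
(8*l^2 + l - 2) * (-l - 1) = -8*l^3 - 9*l^2 + l + 2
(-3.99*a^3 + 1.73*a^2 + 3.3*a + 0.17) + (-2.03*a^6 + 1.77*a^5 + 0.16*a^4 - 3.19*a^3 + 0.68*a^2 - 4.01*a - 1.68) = -2.03*a^6 + 1.77*a^5 + 0.16*a^4 - 7.18*a^3 + 2.41*a^2 - 0.71*a - 1.51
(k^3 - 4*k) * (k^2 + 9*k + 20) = k^5 + 9*k^4 + 16*k^3 - 36*k^2 - 80*k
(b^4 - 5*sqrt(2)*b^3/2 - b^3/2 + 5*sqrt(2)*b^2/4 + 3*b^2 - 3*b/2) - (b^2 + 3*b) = b^4 - 5*sqrt(2)*b^3/2 - b^3/2 + 5*sqrt(2)*b^2/4 + 2*b^2 - 9*b/2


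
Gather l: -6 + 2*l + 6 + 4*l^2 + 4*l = 4*l^2 + 6*l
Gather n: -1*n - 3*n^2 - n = -3*n^2 - 2*n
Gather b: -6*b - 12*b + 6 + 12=18 - 18*b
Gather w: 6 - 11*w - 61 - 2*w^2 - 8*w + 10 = -2*w^2 - 19*w - 45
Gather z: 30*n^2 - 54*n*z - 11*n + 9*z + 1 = 30*n^2 - 11*n + z*(9 - 54*n) + 1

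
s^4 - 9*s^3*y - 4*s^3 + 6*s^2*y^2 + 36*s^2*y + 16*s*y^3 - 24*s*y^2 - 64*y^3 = (s - 4)*(s - 8*y)*(s - 2*y)*(s + y)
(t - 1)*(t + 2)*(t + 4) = t^3 + 5*t^2 + 2*t - 8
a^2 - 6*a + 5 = (a - 5)*(a - 1)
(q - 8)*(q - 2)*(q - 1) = q^3 - 11*q^2 + 26*q - 16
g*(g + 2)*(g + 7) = g^3 + 9*g^2 + 14*g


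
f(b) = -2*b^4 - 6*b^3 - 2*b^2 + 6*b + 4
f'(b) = -8*b^3 - 18*b^2 - 4*b + 6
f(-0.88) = 0.06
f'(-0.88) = 1.03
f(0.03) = 4.18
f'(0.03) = 5.86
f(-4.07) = -197.83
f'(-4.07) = 263.46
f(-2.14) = -1.14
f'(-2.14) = 10.53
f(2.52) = -170.25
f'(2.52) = -246.41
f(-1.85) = 0.62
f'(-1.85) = 2.45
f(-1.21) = 0.15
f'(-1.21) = -1.34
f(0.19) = 5.02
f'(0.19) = 4.54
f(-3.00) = -32.00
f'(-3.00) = 72.00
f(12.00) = -52052.00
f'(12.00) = -16458.00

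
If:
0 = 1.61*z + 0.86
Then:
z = -0.53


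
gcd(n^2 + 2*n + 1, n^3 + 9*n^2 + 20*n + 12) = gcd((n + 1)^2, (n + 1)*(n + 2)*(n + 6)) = n + 1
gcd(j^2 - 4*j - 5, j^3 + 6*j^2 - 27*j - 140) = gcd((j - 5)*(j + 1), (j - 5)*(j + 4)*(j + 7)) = j - 5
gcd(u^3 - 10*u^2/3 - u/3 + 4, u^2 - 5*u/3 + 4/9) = u - 4/3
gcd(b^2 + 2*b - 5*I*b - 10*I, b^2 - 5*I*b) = b - 5*I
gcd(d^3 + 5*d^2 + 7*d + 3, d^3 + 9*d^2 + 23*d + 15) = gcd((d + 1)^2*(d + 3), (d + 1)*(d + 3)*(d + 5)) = d^2 + 4*d + 3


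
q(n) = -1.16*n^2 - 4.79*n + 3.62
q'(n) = -2.32*n - 4.79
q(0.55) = 0.63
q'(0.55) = -6.07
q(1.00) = -2.33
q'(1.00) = -7.11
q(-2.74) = 8.04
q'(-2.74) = 1.57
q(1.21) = -3.87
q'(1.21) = -7.60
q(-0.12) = 4.18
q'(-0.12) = -4.51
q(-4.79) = -0.05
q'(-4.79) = 6.32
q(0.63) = 0.14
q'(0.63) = -6.25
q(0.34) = 1.86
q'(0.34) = -5.58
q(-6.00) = -9.40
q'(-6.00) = 9.13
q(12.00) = -220.90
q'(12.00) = -32.63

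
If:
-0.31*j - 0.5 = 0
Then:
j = -1.61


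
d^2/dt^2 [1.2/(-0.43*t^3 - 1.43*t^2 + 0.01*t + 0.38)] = ((3.096*t + 3.432)*(0.43*t^3 + 1.43*t^2 - 0.01*t - 0.38) - 1.2*(1.29*t^2 + 2.86*t - 0.01)*(2.58*t^2 + 5.72*t - 0.02))/(0.43*t^3 + 1.43*t^2 - 0.01*t - 0.38)^3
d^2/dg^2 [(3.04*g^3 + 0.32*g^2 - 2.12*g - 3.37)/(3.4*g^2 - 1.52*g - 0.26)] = (-2.8421709430404e-14*g^4 - 26.284928*g^3 - 224.837472*g^2 + 94.485504*g - 19.811344)/(39.304*g^6 - 52.7136*g^5 + 14.54928*g^4 + 4.550272*g^3 - 1.112592*g^2 - 0.308256*g - 0.017576)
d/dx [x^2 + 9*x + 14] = 2*x + 9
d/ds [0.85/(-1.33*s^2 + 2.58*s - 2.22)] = (2.261*s - 2.193)/(1.33*s^2 - 2.58*s + 2.22)^2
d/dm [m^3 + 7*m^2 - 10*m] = 3*m^2 + 14*m - 10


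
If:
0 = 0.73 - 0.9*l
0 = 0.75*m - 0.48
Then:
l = 0.81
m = 0.64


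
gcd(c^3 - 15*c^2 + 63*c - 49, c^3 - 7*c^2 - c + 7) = c^2 - 8*c + 7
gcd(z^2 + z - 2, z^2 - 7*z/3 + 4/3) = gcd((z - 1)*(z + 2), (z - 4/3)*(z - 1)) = z - 1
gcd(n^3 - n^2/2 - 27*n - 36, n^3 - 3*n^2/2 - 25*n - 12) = n^2 - 2*n - 24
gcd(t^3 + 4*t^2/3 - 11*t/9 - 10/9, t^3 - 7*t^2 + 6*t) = t - 1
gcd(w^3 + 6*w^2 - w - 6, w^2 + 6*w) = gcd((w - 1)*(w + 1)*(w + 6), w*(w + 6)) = w + 6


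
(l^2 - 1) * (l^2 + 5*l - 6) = l^4 + 5*l^3 - 7*l^2 - 5*l + 6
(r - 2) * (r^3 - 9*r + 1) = r^4 - 2*r^3 - 9*r^2 + 19*r - 2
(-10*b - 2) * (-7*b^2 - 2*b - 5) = 70*b^3 + 34*b^2 + 54*b + 10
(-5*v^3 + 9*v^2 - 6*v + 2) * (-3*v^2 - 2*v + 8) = 15*v^5 - 17*v^4 - 40*v^3 + 78*v^2 - 52*v + 16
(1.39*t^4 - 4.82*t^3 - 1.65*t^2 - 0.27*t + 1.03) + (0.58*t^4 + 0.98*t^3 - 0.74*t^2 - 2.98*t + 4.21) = 1.97*t^4 - 3.84*t^3 - 2.39*t^2 - 3.25*t + 5.24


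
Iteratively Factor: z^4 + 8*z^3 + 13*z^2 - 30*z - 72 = (z - 2)*(z^3 + 10*z^2 + 33*z + 36) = (z - 2)*(z + 3)*(z^2 + 7*z + 12) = (z - 2)*(z + 3)^2*(z + 4)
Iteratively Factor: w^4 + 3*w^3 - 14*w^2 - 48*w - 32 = (w - 4)*(w^3 + 7*w^2 + 14*w + 8) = (w - 4)*(w + 1)*(w^2 + 6*w + 8) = (w - 4)*(w + 1)*(w + 4)*(w + 2)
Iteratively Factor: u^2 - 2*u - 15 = (u + 3)*(u - 5)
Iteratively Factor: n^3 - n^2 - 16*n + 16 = (n - 4)*(n^2 + 3*n - 4) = (n - 4)*(n + 4)*(n - 1)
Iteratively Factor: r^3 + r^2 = (r)*(r^2 + r) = r*(r + 1)*(r)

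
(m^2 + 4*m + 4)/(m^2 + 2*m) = (m + 2)/m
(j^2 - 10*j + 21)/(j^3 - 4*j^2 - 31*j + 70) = (j - 3)/(j^2 + 3*j - 10)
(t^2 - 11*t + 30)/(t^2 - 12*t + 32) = (t^2 - 11*t + 30)/(t^2 - 12*t + 32)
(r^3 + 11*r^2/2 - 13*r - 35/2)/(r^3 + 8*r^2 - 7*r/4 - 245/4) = 2*(r + 1)/(2*r + 7)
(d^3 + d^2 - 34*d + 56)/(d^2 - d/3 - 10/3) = 3*(d^2 + 3*d - 28)/(3*d + 5)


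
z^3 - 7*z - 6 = (z - 3)*(z + 1)*(z + 2)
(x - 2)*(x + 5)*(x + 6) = x^3 + 9*x^2 + 8*x - 60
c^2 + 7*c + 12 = (c + 3)*(c + 4)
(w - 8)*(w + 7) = w^2 - w - 56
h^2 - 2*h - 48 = (h - 8)*(h + 6)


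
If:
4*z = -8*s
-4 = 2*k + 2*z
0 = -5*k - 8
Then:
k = -8/5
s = 1/5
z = -2/5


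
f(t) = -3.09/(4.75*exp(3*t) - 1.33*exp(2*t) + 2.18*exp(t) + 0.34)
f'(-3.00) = 1.61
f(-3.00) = -6.93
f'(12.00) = 0.00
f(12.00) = 0.00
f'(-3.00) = 1.61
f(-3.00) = -6.93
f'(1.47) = 0.02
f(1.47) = -0.01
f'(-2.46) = 2.01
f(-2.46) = -5.95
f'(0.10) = 1.00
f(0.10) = -0.41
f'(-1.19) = 2.46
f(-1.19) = -3.05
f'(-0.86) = 2.46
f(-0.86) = -2.23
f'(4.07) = 0.00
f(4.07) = -0.00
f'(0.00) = 1.21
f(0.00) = -0.52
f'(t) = -3.09*(-14.25*exp(3*t) + 2.66*exp(2*t) - 2.18*exp(t))/(4.75*exp(3*t) - 1.33*exp(2*t) + 2.18*exp(t) + 0.34)^2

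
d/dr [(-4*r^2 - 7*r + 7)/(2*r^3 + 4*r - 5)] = (8*r^4 + 28*r^3 - 58*r^2 + 40*r + 7)/(4*r^6 + 16*r^4 - 20*r^3 + 16*r^2 - 40*r + 25)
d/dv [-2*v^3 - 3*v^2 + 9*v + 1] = -6*v^2 - 6*v + 9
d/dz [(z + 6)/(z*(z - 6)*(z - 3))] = (-2*z^3 - 9*z^2 + 108*z - 108)/(z^2*(z^4 - 18*z^3 + 117*z^2 - 324*z + 324))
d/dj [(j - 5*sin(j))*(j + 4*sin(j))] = -j*cos(j) + 2*j - sin(j) - 20*sin(2*j)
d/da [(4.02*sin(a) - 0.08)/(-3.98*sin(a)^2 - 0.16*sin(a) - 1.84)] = (15.9996*sin(a)^2 - 0.6368*sin(a) - 7.4096)*cos(a)/(15.8404*sin(a)^4 + 1.2736*sin(a)^3 + 14.672*sin(a)^2 + 0.5888*sin(a) + 3.3856)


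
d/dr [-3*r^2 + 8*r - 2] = 8 - 6*r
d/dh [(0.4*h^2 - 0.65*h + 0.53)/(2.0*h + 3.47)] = (0.8*h^2 + 2.776*h - 3.3155)/(4.0*h^2 + 13.88*h + 12.0409)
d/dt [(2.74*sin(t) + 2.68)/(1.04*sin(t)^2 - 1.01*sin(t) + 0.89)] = (-2.8496*sin(t)^2 - 5.5744*sin(t) + 5.1454)*cos(t)/(1.0816*sin(t)^4 - 2.1008*sin(t)^3 + 2.8713*sin(t)^2 - 1.7978*sin(t) + 0.7921)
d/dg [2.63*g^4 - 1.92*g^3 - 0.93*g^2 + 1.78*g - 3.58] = 10.52*g^3 - 5.76*g^2 - 1.86*g + 1.78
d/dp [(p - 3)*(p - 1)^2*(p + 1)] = 4*p^3 - 12*p^2 + 4*p + 4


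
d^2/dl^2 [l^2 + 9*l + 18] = 2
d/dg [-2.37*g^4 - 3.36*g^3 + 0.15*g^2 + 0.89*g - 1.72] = -9.48*g^3 - 10.08*g^2 + 0.3*g + 0.89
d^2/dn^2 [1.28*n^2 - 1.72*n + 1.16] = 2.56000000000000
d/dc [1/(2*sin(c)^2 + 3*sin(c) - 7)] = -(4*sin(c) + 3)*cos(c)/(-3*sin(c) + cos(2*c) + 6)^2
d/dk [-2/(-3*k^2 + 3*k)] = 2*(1 - 2*k)/(3*k^2*(k - 1)^2)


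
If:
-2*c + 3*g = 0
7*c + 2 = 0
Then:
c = -2/7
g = -4/21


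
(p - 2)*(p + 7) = p^2 + 5*p - 14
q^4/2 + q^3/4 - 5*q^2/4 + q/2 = q*(q/2 + 1)*(q - 1)*(q - 1/2)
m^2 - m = m*(m - 1)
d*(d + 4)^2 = d^3 + 8*d^2 + 16*d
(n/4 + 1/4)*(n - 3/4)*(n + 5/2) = n^3/4 + 11*n^2/16 - n/32 - 15/32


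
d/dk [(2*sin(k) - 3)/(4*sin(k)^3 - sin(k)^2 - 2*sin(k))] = 2*(-8*sin(k)^3 + 19*sin(k)^2 - 3*sin(k) - 3)*cos(k)/((sin(k) + 2*cos(2*k))^2*sin(k)^2)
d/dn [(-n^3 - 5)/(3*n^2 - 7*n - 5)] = (n^2*(-9*n^2 + 21*n + 15) + (6*n - 7)*(n^3 + 5))/(-3*n^2 + 7*n + 5)^2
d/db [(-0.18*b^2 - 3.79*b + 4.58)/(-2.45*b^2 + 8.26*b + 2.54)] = (-10.7723*b^2 + 21.5276*b - 47.4574)/(6.0025*b^4 - 40.474*b^3 + 55.7816*b^2 + 41.9608*b + 6.4516)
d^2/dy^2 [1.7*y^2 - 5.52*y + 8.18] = 3.40000000000000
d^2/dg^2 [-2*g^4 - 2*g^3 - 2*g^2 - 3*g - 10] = -24*g^2 - 12*g - 4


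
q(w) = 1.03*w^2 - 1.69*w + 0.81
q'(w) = 2.06*w - 1.69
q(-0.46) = 1.81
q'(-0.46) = -2.64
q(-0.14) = 1.07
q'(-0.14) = -1.98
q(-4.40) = 28.19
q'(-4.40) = -10.75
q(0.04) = 0.74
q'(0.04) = -1.61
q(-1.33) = 4.88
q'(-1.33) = -4.43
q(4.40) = 13.31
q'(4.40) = 7.37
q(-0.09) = 0.97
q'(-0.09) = -1.88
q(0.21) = 0.50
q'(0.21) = -1.26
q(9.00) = 69.03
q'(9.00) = 16.85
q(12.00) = 128.85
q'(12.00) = 23.03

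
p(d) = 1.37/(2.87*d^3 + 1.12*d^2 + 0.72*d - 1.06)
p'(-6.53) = -0.00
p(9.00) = 0.00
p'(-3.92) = -0.01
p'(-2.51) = -0.04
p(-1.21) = -0.25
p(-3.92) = -0.01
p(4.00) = 0.01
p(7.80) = 0.00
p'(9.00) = -0.00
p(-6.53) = -0.00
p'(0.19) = -2.68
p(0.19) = -1.59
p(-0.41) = -1.00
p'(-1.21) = -0.50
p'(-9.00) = -0.00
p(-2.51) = -0.03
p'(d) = 1.37*(-8.61*d^2 - 2.24*d - 0.72)/(2.87*d^3 + 1.12*d^2 + 0.72*d - 1.06)^2 = (-11.7957*d^2 - 3.0688*d - 0.9864)/(2.87*d^3 + 1.12*d^2 + 0.72*d - 1.06)^2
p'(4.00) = -0.00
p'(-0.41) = -0.92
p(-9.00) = -0.00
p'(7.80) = -0.00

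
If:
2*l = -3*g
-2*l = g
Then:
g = 0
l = 0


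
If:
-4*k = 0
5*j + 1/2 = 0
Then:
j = -1/10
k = 0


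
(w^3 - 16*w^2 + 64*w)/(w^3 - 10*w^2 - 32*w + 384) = w/(w + 6)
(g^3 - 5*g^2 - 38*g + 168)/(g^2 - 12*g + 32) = (g^2 - g - 42)/(g - 8)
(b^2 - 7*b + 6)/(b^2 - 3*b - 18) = (b - 1)/(b + 3)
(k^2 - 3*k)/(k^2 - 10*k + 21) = k/(k - 7)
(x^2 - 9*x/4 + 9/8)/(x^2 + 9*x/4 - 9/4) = (x - 3/2)/(x + 3)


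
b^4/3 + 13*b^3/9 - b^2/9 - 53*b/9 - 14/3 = (b/3 + 1/3)*(b - 2)*(b + 7/3)*(b + 3)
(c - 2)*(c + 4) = c^2 + 2*c - 8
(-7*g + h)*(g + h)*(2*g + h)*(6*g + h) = -84*g^4 - 128*g^3*h - 43*g^2*h^2 + 2*g*h^3 + h^4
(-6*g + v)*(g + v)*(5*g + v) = -30*g^3 - 31*g^2*v + v^3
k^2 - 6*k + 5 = (k - 5)*(k - 1)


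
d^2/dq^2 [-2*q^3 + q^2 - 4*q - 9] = 2 - 12*q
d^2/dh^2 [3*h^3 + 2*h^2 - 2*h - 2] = 18*h + 4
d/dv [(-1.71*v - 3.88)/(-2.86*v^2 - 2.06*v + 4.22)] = (4.8906*v^2 + 3.5226*v - (1.71*v + 3.88)*(5.72*v + 2.06) - 7.2162)/(2.86*v^2 + 2.06*v - 4.22)^2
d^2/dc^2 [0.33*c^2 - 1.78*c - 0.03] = 0.660000000000000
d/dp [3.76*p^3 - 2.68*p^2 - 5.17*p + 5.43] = 11.28*p^2 - 5.36*p - 5.17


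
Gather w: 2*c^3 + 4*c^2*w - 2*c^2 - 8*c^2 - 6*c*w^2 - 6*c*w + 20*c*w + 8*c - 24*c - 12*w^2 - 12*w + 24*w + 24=2*c^3 - 10*c^2 - 16*c + w^2*(-6*c - 12) + w*(4*c^2 + 14*c + 12) + 24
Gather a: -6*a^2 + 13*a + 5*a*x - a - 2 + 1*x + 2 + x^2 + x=-6*a^2 + a*(5*x + 12) + x^2 + 2*x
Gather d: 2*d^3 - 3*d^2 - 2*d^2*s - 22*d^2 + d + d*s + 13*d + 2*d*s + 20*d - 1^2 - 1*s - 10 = 2*d^3 + d^2*(-2*s - 25) + d*(3*s + 34) - s - 11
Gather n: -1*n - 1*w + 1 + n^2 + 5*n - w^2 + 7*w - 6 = n^2 + 4*n - w^2 + 6*w - 5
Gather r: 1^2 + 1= 2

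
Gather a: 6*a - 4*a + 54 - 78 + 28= 2*a + 4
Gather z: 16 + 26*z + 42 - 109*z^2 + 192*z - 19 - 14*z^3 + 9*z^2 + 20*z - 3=-14*z^3 - 100*z^2 + 238*z + 36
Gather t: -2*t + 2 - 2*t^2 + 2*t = 2 - 2*t^2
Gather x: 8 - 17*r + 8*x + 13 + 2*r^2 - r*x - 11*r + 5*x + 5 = 2*r^2 - 28*r + x*(13 - r) + 26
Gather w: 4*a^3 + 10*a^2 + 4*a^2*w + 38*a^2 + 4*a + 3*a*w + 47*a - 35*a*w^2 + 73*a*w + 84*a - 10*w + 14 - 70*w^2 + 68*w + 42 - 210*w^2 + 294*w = 4*a^3 + 48*a^2 + 135*a + w^2*(-35*a - 280) + w*(4*a^2 + 76*a + 352) + 56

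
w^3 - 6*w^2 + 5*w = w*(w - 5)*(w - 1)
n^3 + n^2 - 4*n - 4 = (n - 2)*(n + 1)*(n + 2)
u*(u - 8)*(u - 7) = u^3 - 15*u^2 + 56*u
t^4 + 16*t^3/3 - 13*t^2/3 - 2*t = t*(t - 1)*(t + 1/3)*(t + 6)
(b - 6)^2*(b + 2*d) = b^3 + 2*b^2*d - 12*b^2 - 24*b*d + 36*b + 72*d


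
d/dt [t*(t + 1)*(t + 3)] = 3*t^2 + 8*t + 3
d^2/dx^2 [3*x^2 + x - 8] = 6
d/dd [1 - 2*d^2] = -4*d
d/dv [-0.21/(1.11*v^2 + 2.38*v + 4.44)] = (0.4662*v + 0.4998)/(1.11*v^2 + 2.38*v + 4.44)^2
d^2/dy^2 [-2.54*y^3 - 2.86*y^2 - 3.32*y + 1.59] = -15.24*y - 5.72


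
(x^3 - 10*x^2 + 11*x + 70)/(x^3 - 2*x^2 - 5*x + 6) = (x^2 - 12*x + 35)/(x^2 - 4*x + 3)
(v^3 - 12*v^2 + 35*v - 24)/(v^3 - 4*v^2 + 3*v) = (v - 8)/v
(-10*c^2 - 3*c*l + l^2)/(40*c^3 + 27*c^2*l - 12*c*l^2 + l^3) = (-2*c - l)/(8*c^2 + 7*c*l - l^2)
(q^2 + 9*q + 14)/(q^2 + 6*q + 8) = (q + 7)/(q + 4)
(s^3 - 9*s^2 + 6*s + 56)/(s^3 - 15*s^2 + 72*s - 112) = (s + 2)/(s - 4)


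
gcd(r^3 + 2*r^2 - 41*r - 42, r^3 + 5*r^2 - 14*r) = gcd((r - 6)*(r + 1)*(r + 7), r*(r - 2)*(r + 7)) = r + 7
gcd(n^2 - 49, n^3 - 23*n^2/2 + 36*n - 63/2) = n - 7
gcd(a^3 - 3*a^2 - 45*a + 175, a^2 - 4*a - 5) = a - 5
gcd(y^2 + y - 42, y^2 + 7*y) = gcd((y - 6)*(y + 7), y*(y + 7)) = y + 7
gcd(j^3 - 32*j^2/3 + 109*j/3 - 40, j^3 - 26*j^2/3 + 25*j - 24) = j^2 - 17*j/3 + 8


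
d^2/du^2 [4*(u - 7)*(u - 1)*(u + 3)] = 24*u - 40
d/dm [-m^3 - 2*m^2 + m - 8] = -3*m^2 - 4*m + 1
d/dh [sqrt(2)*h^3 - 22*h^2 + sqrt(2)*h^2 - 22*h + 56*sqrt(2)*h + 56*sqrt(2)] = 3*sqrt(2)*h^2 - 44*h + 2*sqrt(2)*h - 22 + 56*sqrt(2)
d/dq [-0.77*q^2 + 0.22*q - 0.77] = 0.22 - 1.54*q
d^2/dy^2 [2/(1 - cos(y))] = 2*(cos(y) + 2)/(cos(y) - 1)^2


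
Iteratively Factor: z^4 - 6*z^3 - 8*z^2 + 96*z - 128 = (z - 4)*(z^3 - 2*z^2 - 16*z + 32) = (z - 4)*(z - 2)*(z^2 - 16) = (z - 4)*(z - 2)*(z + 4)*(z - 4)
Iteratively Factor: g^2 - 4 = (g - 2)*(g + 2)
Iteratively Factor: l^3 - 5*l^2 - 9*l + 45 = (l + 3)*(l^2 - 8*l + 15) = (l - 5)*(l + 3)*(l - 3)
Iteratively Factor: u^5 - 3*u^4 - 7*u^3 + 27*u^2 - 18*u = (u + 3)*(u^4 - 6*u^3 + 11*u^2 - 6*u) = (u - 3)*(u + 3)*(u^3 - 3*u^2 + 2*u) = (u - 3)*(u - 2)*(u + 3)*(u^2 - u) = (u - 3)*(u - 2)*(u - 1)*(u + 3)*(u)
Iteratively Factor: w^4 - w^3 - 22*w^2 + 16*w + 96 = (w - 4)*(w^3 + 3*w^2 - 10*w - 24) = (w - 4)*(w + 2)*(w^2 + w - 12) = (w - 4)*(w + 2)*(w + 4)*(w - 3)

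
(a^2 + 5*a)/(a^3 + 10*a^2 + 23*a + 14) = a*(a + 5)/(a^3 + 10*a^2 + 23*a + 14)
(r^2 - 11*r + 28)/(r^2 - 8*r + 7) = (r - 4)/(r - 1)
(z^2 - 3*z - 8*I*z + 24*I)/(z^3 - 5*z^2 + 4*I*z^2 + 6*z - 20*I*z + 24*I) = (z - 8*I)/(z^2 + z*(-2 + 4*I) - 8*I)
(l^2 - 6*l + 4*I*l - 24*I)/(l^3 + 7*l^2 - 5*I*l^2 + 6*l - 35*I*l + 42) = (l^2 + l*(-6 + 4*I) - 24*I)/(l^3 + l^2*(7 - 5*I) + l*(6 - 35*I) + 42)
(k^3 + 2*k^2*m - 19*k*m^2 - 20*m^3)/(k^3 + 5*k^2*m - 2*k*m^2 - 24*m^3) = (k^3 + 2*k^2*m - 19*k*m^2 - 20*m^3)/(k^3 + 5*k^2*m - 2*k*m^2 - 24*m^3)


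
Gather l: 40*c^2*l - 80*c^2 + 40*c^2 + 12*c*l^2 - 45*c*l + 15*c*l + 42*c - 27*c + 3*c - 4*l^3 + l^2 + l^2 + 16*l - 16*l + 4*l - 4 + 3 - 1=-40*c^2 + 18*c - 4*l^3 + l^2*(12*c + 2) + l*(40*c^2 - 30*c + 4) - 2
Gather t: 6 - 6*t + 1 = 7 - 6*t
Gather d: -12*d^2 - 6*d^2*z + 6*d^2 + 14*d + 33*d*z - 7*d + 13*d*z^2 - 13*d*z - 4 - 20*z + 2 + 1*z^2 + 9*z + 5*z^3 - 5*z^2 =d^2*(-6*z - 6) + d*(13*z^2 + 20*z + 7) + 5*z^3 - 4*z^2 - 11*z - 2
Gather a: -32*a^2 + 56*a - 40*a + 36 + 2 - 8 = -32*a^2 + 16*a + 30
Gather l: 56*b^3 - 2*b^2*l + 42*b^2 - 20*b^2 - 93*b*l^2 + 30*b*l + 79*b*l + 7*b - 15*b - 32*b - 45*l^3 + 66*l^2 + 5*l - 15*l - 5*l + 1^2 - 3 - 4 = 56*b^3 + 22*b^2 - 40*b - 45*l^3 + l^2*(66 - 93*b) + l*(-2*b^2 + 109*b - 15) - 6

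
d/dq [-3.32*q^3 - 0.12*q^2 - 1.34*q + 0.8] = -9.96*q^2 - 0.24*q - 1.34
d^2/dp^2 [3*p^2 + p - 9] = 6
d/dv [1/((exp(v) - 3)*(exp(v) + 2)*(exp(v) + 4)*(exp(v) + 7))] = (-4*exp(3*v) - 30*exp(2*v) - 22*exp(v) + 94)*exp(v)/(exp(8*v) + 20*exp(7*v) + 122*exp(6*v) + 32*exp(5*v) - 2095*exp(4*v) - 5428*exp(3*v) + 5140*exp(2*v) + 31584*exp(v) + 28224)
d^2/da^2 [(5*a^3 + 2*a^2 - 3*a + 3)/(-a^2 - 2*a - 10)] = 2*(37*a^3 - 249*a^2 - 1608*a - 242)/(a^6 + 6*a^5 + 42*a^4 + 128*a^3 + 420*a^2 + 600*a + 1000)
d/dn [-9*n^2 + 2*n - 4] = 2 - 18*n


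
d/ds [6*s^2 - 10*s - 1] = 12*s - 10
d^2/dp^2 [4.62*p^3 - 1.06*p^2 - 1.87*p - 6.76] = 27.72*p - 2.12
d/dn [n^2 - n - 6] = 2*n - 1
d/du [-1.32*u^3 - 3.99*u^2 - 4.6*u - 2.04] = -3.96*u^2 - 7.98*u - 4.6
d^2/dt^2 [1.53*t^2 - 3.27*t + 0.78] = 3.06000000000000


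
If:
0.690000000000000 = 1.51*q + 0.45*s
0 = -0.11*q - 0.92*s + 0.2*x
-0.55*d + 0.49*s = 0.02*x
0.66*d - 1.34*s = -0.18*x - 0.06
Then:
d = 1.20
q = -0.04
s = 1.65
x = 7.59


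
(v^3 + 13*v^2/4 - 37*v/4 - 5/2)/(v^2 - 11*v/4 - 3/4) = (v^2 + 3*v - 10)/(v - 3)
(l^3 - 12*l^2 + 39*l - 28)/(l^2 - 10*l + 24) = (l^2 - 8*l + 7)/(l - 6)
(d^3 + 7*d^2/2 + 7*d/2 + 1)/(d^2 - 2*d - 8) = (2*d^2 + 3*d + 1)/(2*(d - 4))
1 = 1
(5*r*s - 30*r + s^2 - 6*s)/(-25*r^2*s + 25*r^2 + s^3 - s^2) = (6 - s)/(5*r*s - 5*r - s^2 + s)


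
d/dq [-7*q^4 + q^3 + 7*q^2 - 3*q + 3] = -28*q^3 + 3*q^2 + 14*q - 3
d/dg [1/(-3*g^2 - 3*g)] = (2*g + 1)/(3*g^2*(g + 1)^2)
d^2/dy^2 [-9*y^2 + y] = -18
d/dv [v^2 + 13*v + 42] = 2*v + 13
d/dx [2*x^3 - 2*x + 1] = 6*x^2 - 2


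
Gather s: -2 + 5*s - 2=5*s - 4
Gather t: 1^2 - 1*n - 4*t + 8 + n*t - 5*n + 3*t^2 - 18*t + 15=-6*n + 3*t^2 + t*(n - 22) + 24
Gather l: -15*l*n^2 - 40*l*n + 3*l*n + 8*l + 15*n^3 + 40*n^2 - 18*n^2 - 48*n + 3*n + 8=l*(-15*n^2 - 37*n + 8) + 15*n^3 + 22*n^2 - 45*n + 8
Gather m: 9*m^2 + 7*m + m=9*m^2 + 8*m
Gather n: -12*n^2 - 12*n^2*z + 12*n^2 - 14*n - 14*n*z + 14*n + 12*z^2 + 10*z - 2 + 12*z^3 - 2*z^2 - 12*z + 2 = -12*n^2*z - 14*n*z + 12*z^3 + 10*z^2 - 2*z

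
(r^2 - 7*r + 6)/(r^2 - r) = (r - 6)/r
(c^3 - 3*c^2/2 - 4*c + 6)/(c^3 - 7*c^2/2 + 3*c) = (c + 2)/c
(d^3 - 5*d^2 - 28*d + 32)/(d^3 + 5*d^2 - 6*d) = (d^2 - 4*d - 32)/(d*(d + 6))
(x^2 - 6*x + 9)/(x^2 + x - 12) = (x - 3)/(x + 4)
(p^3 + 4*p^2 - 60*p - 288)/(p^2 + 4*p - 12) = (p^2 - 2*p - 48)/(p - 2)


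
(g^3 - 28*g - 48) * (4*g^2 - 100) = 4*g^5 - 212*g^3 - 192*g^2 + 2800*g + 4800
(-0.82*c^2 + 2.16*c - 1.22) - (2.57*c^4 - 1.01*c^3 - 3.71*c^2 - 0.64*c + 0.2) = -2.57*c^4 + 1.01*c^3 + 2.89*c^2 + 2.8*c - 1.42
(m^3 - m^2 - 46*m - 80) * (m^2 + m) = m^5 - 47*m^3 - 126*m^2 - 80*m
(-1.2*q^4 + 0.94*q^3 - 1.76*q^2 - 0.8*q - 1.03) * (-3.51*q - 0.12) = 4.212*q^5 - 3.1554*q^4 + 6.0648*q^3 + 3.0192*q^2 + 3.7113*q + 0.1236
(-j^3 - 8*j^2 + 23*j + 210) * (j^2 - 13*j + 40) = -j^5 + 5*j^4 + 87*j^3 - 409*j^2 - 1810*j + 8400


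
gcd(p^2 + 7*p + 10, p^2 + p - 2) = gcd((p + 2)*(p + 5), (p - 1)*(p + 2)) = p + 2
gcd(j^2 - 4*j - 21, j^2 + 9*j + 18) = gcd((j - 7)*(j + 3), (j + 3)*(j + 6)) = j + 3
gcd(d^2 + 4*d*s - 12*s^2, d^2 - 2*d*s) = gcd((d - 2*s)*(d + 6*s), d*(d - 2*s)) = -d + 2*s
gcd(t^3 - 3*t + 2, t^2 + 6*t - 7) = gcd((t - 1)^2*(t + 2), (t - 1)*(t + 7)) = t - 1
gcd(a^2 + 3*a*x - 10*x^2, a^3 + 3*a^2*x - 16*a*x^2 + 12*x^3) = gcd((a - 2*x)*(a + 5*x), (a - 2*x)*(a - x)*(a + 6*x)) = -a + 2*x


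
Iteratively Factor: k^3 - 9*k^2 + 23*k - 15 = (k - 3)*(k^2 - 6*k + 5) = (k - 3)*(k - 1)*(k - 5)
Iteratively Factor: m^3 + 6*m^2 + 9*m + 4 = (m + 1)*(m^2 + 5*m + 4) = (m + 1)*(m + 4)*(m + 1)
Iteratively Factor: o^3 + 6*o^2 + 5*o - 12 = (o - 1)*(o^2 + 7*o + 12) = (o - 1)*(o + 4)*(o + 3)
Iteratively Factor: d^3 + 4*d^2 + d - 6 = (d + 2)*(d^2 + 2*d - 3) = (d - 1)*(d + 2)*(d + 3)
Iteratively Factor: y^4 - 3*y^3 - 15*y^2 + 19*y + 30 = (y + 1)*(y^3 - 4*y^2 - 11*y + 30) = (y - 5)*(y + 1)*(y^2 + y - 6) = (y - 5)*(y + 1)*(y + 3)*(y - 2)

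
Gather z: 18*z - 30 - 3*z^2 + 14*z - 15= -3*z^2 + 32*z - 45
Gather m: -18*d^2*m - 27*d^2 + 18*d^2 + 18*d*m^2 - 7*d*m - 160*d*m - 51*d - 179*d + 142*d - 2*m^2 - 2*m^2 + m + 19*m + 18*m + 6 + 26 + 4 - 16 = -9*d^2 - 88*d + m^2*(18*d - 4) + m*(-18*d^2 - 167*d + 38) + 20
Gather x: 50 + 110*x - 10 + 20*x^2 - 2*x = 20*x^2 + 108*x + 40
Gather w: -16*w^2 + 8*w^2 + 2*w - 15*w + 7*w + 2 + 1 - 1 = -8*w^2 - 6*w + 2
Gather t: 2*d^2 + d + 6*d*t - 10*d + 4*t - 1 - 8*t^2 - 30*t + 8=2*d^2 - 9*d - 8*t^2 + t*(6*d - 26) + 7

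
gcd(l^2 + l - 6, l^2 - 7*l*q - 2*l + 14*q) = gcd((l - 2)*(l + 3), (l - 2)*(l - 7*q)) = l - 2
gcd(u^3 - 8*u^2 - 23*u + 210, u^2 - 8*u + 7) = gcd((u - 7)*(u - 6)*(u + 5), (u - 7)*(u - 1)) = u - 7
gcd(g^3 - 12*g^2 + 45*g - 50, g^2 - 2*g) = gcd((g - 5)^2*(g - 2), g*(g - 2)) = g - 2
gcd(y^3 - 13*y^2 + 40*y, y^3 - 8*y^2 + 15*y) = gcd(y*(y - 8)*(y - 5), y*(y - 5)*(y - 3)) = y^2 - 5*y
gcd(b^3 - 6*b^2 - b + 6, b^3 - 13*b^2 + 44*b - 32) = b - 1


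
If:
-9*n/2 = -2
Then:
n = 4/9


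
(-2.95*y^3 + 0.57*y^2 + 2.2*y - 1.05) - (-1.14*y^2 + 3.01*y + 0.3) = -2.95*y^3 + 1.71*y^2 - 0.81*y - 1.35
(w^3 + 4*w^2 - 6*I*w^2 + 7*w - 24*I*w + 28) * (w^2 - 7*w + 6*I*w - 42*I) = w^5 - 3*w^4 + 15*w^3 - 129*w^2 + 42*I*w^2 - 1204*w - 126*I*w - 1176*I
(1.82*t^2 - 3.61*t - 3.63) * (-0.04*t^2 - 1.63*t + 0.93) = -0.0728*t^4 - 2.8222*t^3 + 7.7221*t^2 + 2.5596*t - 3.3759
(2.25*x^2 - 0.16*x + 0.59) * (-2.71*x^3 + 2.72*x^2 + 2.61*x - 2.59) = -6.0975*x^5 + 6.5536*x^4 + 3.8384*x^3 - 4.6403*x^2 + 1.9543*x - 1.5281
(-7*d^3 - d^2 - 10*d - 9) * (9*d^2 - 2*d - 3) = -63*d^5 + 5*d^4 - 67*d^3 - 58*d^2 + 48*d + 27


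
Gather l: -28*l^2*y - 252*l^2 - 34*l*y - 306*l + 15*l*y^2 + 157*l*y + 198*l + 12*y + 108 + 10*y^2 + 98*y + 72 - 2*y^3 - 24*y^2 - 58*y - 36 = l^2*(-28*y - 252) + l*(15*y^2 + 123*y - 108) - 2*y^3 - 14*y^2 + 52*y + 144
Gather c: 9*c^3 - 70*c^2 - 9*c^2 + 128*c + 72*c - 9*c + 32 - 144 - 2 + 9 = 9*c^3 - 79*c^2 + 191*c - 105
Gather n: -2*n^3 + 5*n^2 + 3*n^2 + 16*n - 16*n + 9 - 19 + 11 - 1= -2*n^3 + 8*n^2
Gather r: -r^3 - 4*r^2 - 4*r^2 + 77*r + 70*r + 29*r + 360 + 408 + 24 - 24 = -r^3 - 8*r^2 + 176*r + 768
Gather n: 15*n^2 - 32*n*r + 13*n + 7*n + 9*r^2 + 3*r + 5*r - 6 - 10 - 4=15*n^2 + n*(20 - 32*r) + 9*r^2 + 8*r - 20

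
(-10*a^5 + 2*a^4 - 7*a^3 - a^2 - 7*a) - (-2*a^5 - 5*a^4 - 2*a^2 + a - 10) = -8*a^5 + 7*a^4 - 7*a^3 + a^2 - 8*a + 10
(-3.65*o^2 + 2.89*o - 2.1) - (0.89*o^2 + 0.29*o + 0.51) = -4.54*o^2 + 2.6*o - 2.61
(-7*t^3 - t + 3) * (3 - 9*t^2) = 63*t^5 - 12*t^3 - 27*t^2 - 3*t + 9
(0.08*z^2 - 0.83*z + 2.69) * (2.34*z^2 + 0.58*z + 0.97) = 0.1872*z^4 - 1.8958*z^3 + 5.8908*z^2 + 0.7551*z + 2.6093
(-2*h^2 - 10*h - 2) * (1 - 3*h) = 6*h^3 + 28*h^2 - 4*h - 2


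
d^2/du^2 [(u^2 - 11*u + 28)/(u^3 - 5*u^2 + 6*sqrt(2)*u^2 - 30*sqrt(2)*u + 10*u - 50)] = 2*(-((2*u - 11)*(3*u^2 - 10*u + 12*sqrt(2)*u - 30*sqrt(2) + 10) + (3*u - 5 + 6*sqrt(2))*(u^2 - 11*u + 28))*(u^3 - 5*u^2 + 6*sqrt(2)*u^2 - 30*sqrt(2)*u + 10*u - 50) + (u^2 - 11*u + 28)*(3*u^2 - 10*u + 12*sqrt(2)*u - 30*sqrt(2) + 10)^2 + (u^3 - 5*u^2 + 6*sqrt(2)*u^2 - 30*sqrt(2)*u + 10*u - 50)^2)/(u^3 - 5*u^2 + 6*sqrt(2)*u^2 - 30*sqrt(2)*u + 10*u - 50)^3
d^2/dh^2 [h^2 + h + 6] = 2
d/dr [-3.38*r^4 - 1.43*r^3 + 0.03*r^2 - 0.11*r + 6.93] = -13.52*r^3 - 4.29*r^2 + 0.06*r - 0.11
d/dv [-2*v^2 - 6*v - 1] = -4*v - 6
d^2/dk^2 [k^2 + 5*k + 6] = 2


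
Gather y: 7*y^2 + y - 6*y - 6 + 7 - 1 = 7*y^2 - 5*y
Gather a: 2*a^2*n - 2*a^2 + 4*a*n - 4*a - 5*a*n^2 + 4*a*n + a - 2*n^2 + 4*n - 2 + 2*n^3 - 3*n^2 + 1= a^2*(2*n - 2) + a*(-5*n^2 + 8*n - 3) + 2*n^3 - 5*n^2 + 4*n - 1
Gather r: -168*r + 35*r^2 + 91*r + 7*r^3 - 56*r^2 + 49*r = 7*r^3 - 21*r^2 - 28*r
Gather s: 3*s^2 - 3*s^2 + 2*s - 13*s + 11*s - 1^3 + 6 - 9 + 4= 0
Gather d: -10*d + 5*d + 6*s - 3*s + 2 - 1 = -5*d + 3*s + 1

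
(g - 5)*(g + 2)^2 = g^3 - g^2 - 16*g - 20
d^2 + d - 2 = (d - 1)*(d + 2)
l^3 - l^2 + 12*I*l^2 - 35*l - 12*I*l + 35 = (l - 1)*(l + 5*I)*(l + 7*I)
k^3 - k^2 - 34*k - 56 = (k - 7)*(k + 2)*(k + 4)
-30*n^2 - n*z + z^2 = (-6*n + z)*(5*n + z)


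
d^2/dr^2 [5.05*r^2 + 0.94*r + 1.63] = 10.1000000000000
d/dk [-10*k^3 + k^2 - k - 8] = -30*k^2 + 2*k - 1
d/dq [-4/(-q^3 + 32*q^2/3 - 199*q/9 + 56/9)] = 36*(-27*q^2 + 192*q - 199)/(9*q^3 - 96*q^2 + 199*q - 56)^2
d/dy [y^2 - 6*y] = 2*y - 6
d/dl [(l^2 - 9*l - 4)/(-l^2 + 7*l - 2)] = 2*(-l^2 - 6*l + 23)/(l^4 - 14*l^3 + 53*l^2 - 28*l + 4)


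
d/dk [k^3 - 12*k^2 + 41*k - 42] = 3*k^2 - 24*k + 41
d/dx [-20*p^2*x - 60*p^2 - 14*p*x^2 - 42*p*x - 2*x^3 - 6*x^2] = -20*p^2 - 28*p*x - 42*p - 6*x^2 - 12*x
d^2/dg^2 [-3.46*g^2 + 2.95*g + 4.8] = -6.92000000000000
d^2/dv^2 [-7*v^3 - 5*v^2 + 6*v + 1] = -42*v - 10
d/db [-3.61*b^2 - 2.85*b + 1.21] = -7.22*b - 2.85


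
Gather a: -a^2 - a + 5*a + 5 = -a^2 + 4*a + 5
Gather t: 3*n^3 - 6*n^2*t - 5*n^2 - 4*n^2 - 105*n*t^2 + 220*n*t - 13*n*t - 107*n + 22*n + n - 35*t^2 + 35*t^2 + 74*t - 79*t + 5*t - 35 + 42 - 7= 3*n^3 - 9*n^2 - 105*n*t^2 - 84*n + t*(-6*n^2 + 207*n)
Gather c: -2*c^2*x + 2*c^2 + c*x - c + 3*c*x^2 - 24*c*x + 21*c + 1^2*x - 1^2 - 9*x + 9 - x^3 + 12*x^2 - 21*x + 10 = c^2*(2 - 2*x) + c*(3*x^2 - 23*x + 20) - x^3 + 12*x^2 - 29*x + 18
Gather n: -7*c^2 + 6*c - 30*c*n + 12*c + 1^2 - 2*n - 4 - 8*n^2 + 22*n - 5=-7*c^2 + 18*c - 8*n^2 + n*(20 - 30*c) - 8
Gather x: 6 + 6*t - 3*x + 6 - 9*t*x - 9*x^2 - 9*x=6*t - 9*x^2 + x*(-9*t - 12) + 12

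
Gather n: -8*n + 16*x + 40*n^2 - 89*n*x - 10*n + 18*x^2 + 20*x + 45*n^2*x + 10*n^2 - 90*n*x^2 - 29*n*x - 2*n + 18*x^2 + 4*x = n^2*(45*x + 50) + n*(-90*x^2 - 118*x - 20) + 36*x^2 + 40*x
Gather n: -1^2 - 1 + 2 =0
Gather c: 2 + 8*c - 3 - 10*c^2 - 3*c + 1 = -10*c^2 + 5*c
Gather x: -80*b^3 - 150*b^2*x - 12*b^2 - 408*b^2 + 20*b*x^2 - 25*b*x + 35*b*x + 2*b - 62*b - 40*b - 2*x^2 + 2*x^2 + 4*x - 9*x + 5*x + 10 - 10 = -80*b^3 - 420*b^2 + 20*b*x^2 - 100*b + x*(-150*b^2 + 10*b)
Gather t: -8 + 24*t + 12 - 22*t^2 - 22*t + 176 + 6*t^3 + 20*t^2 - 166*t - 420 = 6*t^3 - 2*t^2 - 164*t - 240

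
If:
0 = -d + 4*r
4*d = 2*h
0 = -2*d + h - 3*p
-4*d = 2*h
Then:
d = 0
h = 0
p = 0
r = 0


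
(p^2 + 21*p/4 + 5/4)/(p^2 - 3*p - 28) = (4*p^2 + 21*p + 5)/(4*(p^2 - 3*p - 28))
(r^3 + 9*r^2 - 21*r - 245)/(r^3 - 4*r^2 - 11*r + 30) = (r^2 + 14*r + 49)/(r^2 + r - 6)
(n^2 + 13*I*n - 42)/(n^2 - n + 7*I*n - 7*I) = (n + 6*I)/(n - 1)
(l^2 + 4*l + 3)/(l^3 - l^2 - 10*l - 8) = (l + 3)/(l^2 - 2*l - 8)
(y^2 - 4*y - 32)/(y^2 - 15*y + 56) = (y + 4)/(y - 7)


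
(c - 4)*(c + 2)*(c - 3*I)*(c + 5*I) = c^4 - 2*c^3 + 2*I*c^3 + 7*c^2 - 4*I*c^2 - 30*c - 16*I*c - 120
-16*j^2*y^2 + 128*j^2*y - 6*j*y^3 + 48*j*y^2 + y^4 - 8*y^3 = y*(-8*j + y)*(2*j + y)*(y - 8)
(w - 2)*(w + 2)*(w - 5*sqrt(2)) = w^3 - 5*sqrt(2)*w^2 - 4*w + 20*sqrt(2)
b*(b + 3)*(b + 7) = b^3 + 10*b^2 + 21*b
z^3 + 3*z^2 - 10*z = z*(z - 2)*(z + 5)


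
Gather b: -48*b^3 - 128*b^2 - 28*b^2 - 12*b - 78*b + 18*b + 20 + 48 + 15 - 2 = -48*b^3 - 156*b^2 - 72*b + 81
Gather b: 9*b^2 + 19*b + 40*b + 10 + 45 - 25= 9*b^2 + 59*b + 30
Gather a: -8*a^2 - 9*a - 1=-8*a^2 - 9*a - 1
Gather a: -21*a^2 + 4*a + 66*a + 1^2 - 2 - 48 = -21*a^2 + 70*a - 49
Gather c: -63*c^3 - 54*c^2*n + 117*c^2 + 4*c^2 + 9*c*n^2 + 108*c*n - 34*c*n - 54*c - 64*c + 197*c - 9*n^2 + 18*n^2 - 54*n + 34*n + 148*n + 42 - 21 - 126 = -63*c^3 + c^2*(121 - 54*n) + c*(9*n^2 + 74*n + 79) + 9*n^2 + 128*n - 105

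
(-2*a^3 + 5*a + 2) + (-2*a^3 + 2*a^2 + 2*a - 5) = -4*a^3 + 2*a^2 + 7*a - 3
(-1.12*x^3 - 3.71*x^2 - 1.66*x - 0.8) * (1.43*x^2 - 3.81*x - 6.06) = -1.6016*x^5 - 1.0381*x^4 + 18.5485*x^3 + 27.6632*x^2 + 13.1076*x + 4.848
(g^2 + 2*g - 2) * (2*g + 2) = 2*g^3 + 6*g^2 - 4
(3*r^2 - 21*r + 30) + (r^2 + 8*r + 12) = 4*r^2 - 13*r + 42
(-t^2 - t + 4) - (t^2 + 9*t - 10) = -2*t^2 - 10*t + 14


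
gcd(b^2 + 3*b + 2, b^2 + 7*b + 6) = b + 1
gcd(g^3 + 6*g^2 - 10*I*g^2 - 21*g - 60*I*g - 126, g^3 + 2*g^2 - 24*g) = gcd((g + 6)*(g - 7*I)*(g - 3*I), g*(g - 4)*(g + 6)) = g + 6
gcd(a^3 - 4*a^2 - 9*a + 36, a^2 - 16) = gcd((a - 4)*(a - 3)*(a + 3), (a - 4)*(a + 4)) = a - 4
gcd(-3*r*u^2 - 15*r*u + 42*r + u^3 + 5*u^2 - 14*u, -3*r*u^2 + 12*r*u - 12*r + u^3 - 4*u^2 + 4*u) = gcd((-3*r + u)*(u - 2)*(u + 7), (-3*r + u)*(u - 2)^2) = 3*r*u - 6*r - u^2 + 2*u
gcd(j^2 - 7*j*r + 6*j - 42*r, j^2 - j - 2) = 1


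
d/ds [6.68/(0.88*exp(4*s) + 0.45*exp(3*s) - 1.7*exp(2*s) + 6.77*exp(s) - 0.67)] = (-23.5136*exp(3*s) - 9.018*exp(2*s) + 22.712*exp(s) - 45.2236)*exp(s)/(0.88*exp(4*s) + 0.45*exp(3*s) - 1.7*exp(2*s) + 6.77*exp(s) - 0.67)^2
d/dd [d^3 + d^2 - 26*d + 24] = 3*d^2 + 2*d - 26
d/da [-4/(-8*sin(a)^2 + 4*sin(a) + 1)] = 16*(1 - 4*sin(a))*cos(a)/(-8*sin(a)^2 + 4*sin(a) + 1)^2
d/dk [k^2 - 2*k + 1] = 2*k - 2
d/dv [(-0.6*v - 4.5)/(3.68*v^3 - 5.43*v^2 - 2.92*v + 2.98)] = (4.416*v^3 + 46.422*v^2 - 48.87*v - 14.928)/(13.5424*v^6 - 39.9648*v^5 + 7.9937*v^4 + 53.644*v^3 - 23.8364*v^2 - 17.4032*v + 8.8804)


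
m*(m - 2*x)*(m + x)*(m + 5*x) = m^4 + 4*m^3*x - 7*m^2*x^2 - 10*m*x^3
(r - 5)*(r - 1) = r^2 - 6*r + 5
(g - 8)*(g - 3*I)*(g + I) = g^3 - 8*g^2 - 2*I*g^2 + 3*g + 16*I*g - 24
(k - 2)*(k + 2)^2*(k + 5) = k^4 + 7*k^3 + 6*k^2 - 28*k - 40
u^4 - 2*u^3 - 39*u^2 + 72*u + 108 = (u - 6)*(u - 3)*(u + 1)*(u + 6)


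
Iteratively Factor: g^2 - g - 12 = (g + 3)*(g - 4)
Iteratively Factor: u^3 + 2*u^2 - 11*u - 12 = (u + 1)*(u^2 + u - 12) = (u - 3)*(u + 1)*(u + 4)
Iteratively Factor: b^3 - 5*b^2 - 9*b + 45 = (b + 3)*(b^2 - 8*b + 15) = (b - 5)*(b + 3)*(b - 3)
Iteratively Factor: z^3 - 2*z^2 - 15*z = (z - 5)*(z^2 + 3*z) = (z - 5)*(z + 3)*(z)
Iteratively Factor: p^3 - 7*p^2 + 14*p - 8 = (p - 1)*(p^2 - 6*p + 8) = (p - 4)*(p - 1)*(p - 2)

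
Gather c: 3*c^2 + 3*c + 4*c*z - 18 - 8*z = 3*c^2 + c*(4*z + 3) - 8*z - 18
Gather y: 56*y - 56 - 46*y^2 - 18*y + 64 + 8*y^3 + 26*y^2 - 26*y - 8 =8*y^3 - 20*y^2 + 12*y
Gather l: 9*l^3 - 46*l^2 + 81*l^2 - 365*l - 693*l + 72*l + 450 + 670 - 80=9*l^3 + 35*l^2 - 986*l + 1040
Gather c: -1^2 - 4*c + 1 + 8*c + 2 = 4*c + 2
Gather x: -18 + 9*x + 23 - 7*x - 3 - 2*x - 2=0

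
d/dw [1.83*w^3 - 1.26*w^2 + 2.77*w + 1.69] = 5.49*w^2 - 2.52*w + 2.77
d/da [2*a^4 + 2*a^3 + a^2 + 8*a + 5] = 8*a^3 + 6*a^2 + 2*a + 8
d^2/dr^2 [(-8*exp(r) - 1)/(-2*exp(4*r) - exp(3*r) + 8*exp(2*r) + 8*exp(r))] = (288*exp(7*r) + 240*exp(6*r) - 178*exp(5*r) + 777*exp(4*r) + 696*exp(3*r) - 272*exp(2*r) + 192*exp(r) + 64)*exp(-r)/(8*exp(9*r) + 12*exp(8*r) - 90*exp(7*r) - 191*exp(6*r) + 264*exp(5*r) + 936*exp(4*r) + 256*exp(3*r) - 1344*exp(2*r) - 1536*exp(r) - 512)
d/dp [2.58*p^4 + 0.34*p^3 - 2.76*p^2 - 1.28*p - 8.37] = 10.32*p^3 + 1.02*p^2 - 5.52*p - 1.28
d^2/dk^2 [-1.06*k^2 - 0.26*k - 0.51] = -2.12000000000000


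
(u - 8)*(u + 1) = u^2 - 7*u - 8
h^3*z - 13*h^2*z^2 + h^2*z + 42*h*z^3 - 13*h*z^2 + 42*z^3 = (h - 7*z)*(h - 6*z)*(h*z + z)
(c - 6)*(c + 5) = c^2 - c - 30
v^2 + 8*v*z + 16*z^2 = (v + 4*z)^2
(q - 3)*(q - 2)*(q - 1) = q^3 - 6*q^2 + 11*q - 6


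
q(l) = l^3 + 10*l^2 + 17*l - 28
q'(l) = 3*l^2 + 20*l + 17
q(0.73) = -9.87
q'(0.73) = 33.20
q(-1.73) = -32.66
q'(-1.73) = -8.62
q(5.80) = 602.11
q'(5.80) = 233.92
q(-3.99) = -0.15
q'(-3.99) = -15.04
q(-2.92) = -17.27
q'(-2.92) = -15.82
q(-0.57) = -34.63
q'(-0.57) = 6.57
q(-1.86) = -31.46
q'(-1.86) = -9.82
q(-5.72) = 14.79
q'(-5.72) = 0.76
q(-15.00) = -1408.00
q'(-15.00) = 392.00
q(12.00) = 3344.00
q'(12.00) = 689.00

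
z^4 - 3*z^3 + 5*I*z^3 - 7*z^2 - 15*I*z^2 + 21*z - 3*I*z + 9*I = (z - 3)*(z + I)^2*(z + 3*I)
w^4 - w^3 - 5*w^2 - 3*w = w*(w - 3)*(w + 1)^2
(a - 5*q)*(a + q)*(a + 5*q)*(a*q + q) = a^4*q + a^3*q^2 + a^3*q - 25*a^2*q^3 + a^2*q^2 - 25*a*q^4 - 25*a*q^3 - 25*q^4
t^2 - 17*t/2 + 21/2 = (t - 7)*(t - 3/2)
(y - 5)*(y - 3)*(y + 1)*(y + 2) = y^4 - 5*y^3 - 7*y^2 + 29*y + 30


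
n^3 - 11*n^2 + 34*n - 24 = (n - 6)*(n - 4)*(n - 1)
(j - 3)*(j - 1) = j^2 - 4*j + 3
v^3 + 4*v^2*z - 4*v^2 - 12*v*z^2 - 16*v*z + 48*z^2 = (v - 4)*(v - 2*z)*(v + 6*z)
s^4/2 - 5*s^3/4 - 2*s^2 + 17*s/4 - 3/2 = (s/2 + 1)*(s - 3)*(s - 1)*(s - 1/2)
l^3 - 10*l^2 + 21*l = l*(l - 7)*(l - 3)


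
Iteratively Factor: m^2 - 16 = (m - 4)*(m + 4)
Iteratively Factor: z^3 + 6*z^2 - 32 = (z + 4)*(z^2 + 2*z - 8) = (z + 4)^2*(z - 2)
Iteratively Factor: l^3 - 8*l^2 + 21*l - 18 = (l - 2)*(l^2 - 6*l + 9) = (l - 3)*(l - 2)*(l - 3)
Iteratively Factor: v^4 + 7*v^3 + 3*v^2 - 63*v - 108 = (v + 3)*(v^3 + 4*v^2 - 9*v - 36) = (v - 3)*(v + 3)*(v^2 + 7*v + 12) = (v - 3)*(v + 3)*(v + 4)*(v + 3)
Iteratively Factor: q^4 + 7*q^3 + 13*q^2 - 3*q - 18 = (q - 1)*(q^3 + 8*q^2 + 21*q + 18) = (q - 1)*(q + 3)*(q^2 + 5*q + 6) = (q - 1)*(q + 3)^2*(q + 2)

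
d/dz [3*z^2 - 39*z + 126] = 6*z - 39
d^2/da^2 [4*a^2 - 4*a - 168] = 8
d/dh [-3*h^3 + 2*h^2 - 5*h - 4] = -9*h^2 + 4*h - 5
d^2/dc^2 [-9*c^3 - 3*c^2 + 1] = -54*c - 6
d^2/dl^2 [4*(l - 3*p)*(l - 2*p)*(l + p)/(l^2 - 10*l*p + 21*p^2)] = 320*p^2/(l^3 - 21*l^2*p + 147*l*p^2 - 343*p^3)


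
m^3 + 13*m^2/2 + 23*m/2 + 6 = (m + 1)*(m + 3/2)*(m + 4)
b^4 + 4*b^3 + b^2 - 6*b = b*(b - 1)*(b + 2)*(b + 3)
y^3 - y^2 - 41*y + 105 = (y - 5)*(y - 3)*(y + 7)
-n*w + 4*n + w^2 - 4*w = (-n + w)*(w - 4)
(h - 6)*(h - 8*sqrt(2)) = h^2 - 8*sqrt(2)*h - 6*h + 48*sqrt(2)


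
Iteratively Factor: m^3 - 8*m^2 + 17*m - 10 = (m - 1)*(m^2 - 7*m + 10) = (m - 5)*(m - 1)*(m - 2)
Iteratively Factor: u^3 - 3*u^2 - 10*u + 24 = (u - 4)*(u^2 + u - 6) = (u - 4)*(u + 3)*(u - 2)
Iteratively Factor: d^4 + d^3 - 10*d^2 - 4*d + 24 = (d + 2)*(d^3 - d^2 - 8*d + 12) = (d - 2)*(d + 2)*(d^2 + d - 6) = (d - 2)*(d + 2)*(d + 3)*(d - 2)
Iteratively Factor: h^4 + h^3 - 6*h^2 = (h - 2)*(h^3 + 3*h^2) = h*(h - 2)*(h^2 + 3*h) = h^2*(h - 2)*(h + 3)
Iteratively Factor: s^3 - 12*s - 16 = (s + 2)*(s^2 - 2*s - 8) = (s + 2)^2*(s - 4)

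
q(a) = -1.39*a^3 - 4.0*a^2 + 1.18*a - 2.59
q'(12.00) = -695.30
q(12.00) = -2966.35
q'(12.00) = -695.30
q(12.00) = -2966.35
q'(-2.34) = -2.93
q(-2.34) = -9.44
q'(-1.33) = 4.44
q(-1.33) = -7.96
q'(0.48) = -3.62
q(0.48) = -3.10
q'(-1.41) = 4.17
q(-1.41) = -8.31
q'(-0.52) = 4.21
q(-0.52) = -4.09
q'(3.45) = -76.05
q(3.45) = -103.21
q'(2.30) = -39.28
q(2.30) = -37.95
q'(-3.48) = -21.48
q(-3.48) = 3.44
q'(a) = -4.17*a^2 - 8.0*a + 1.18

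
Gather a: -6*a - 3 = -6*a - 3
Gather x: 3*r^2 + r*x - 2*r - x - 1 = 3*r^2 - 2*r + x*(r - 1) - 1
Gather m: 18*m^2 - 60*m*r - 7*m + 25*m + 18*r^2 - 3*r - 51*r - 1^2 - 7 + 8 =18*m^2 + m*(18 - 60*r) + 18*r^2 - 54*r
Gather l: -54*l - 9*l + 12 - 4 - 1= 7 - 63*l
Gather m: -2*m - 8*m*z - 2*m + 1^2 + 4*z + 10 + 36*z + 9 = m*(-8*z - 4) + 40*z + 20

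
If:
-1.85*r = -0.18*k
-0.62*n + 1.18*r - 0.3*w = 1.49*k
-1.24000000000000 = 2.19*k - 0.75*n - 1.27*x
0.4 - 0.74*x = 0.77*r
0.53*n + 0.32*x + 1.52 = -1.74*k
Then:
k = -0.62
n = -1.19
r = -0.06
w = 5.31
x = 0.60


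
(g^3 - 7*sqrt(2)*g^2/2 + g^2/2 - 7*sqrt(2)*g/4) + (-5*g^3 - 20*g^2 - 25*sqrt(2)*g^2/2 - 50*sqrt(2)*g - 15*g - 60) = -4*g^3 - 16*sqrt(2)*g^2 - 39*g^2/2 - 207*sqrt(2)*g/4 - 15*g - 60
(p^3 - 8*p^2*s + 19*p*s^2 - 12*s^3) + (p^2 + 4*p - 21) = p^3 - 8*p^2*s + p^2 + 19*p*s^2 + 4*p - 12*s^3 - 21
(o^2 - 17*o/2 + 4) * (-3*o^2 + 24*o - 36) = -3*o^4 + 99*o^3/2 - 252*o^2 + 402*o - 144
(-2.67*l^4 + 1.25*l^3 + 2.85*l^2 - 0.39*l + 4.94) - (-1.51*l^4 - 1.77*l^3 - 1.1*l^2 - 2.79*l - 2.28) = -1.16*l^4 + 3.02*l^3 + 3.95*l^2 + 2.4*l + 7.22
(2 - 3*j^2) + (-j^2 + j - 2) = -4*j^2 + j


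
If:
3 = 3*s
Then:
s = 1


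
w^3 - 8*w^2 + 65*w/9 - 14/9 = (w - 7)*(w - 2/3)*(w - 1/3)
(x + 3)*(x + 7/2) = x^2 + 13*x/2 + 21/2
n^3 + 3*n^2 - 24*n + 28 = (n - 2)^2*(n + 7)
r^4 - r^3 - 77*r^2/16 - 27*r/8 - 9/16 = (r - 3)*(r + 1/4)*(r + 3/4)*(r + 1)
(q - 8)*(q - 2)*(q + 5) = q^3 - 5*q^2 - 34*q + 80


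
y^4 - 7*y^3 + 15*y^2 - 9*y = y*(y - 3)^2*(y - 1)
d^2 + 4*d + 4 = (d + 2)^2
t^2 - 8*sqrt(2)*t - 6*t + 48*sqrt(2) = (t - 6)*(t - 8*sqrt(2))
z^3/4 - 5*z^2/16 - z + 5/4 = (z/4 + 1/2)*(z - 2)*(z - 5/4)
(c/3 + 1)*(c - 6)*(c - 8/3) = c^3/3 - 17*c^2/9 - 10*c/3 + 16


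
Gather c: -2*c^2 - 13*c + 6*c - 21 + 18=-2*c^2 - 7*c - 3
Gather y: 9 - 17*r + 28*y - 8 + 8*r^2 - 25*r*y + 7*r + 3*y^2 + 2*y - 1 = 8*r^2 - 10*r + 3*y^2 + y*(30 - 25*r)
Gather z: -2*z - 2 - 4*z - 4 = -6*z - 6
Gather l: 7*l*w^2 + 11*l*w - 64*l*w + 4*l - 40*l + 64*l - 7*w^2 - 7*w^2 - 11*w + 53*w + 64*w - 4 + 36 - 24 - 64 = l*(7*w^2 - 53*w + 28) - 14*w^2 + 106*w - 56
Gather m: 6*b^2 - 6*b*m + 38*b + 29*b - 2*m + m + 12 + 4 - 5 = 6*b^2 + 67*b + m*(-6*b - 1) + 11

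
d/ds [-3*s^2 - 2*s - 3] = -6*s - 2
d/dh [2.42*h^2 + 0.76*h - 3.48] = 4.84*h + 0.76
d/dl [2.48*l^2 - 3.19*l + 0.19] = 4.96*l - 3.19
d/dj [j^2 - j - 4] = 2*j - 1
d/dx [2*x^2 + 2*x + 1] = 4*x + 2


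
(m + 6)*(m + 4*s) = m^2 + 4*m*s + 6*m + 24*s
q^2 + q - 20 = (q - 4)*(q + 5)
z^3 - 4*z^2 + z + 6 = (z - 3)*(z - 2)*(z + 1)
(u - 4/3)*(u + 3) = u^2 + 5*u/3 - 4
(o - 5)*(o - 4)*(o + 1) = o^3 - 8*o^2 + 11*o + 20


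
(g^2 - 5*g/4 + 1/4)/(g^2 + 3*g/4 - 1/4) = (g - 1)/(g + 1)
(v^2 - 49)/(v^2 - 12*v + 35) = (v + 7)/(v - 5)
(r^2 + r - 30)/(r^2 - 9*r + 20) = (r + 6)/(r - 4)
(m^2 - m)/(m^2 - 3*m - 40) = m*(1 - m)/(-m^2 + 3*m + 40)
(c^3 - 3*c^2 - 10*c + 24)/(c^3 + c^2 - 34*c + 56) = (c + 3)/(c + 7)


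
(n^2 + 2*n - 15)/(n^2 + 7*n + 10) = (n - 3)/(n + 2)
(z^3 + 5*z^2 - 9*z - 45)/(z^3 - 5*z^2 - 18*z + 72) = (z^2 + 8*z + 15)/(z^2 - 2*z - 24)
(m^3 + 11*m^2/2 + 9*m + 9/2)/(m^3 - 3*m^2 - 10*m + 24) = (2*m^2 + 5*m + 3)/(2*(m^2 - 6*m + 8))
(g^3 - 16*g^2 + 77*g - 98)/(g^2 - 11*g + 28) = (g^2 - 9*g + 14)/(g - 4)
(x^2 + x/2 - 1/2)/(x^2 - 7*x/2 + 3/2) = (x + 1)/(x - 3)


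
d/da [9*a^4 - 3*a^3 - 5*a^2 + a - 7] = 36*a^3 - 9*a^2 - 10*a + 1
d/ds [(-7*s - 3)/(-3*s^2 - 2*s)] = 3*(-7*s^2 - 6*s - 2)/(s^2*(9*s^2 + 12*s + 4))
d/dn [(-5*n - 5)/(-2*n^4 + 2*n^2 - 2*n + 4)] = 5*(n^4 - n^2 + n - (n + 1)*(4*n^3 - 2*n + 1) - 2)/(2*(n^4 - n^2 + n - 2)^2)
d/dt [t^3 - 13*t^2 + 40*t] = 3*t^2 - 26*t + 40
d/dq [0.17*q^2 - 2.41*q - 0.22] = 0.34*q - 2.41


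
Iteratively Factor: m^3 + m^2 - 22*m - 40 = (m - 5)*(m^2 + 6*m + 8) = (m - 5)*(m + 2)*(m + 4)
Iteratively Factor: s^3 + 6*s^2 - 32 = (s + 4)*(s^2 + 2*s - 8) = (s - 2)*(s + 4)*(s + 4)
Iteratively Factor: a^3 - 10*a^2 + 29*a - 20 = (a - 5)*(a^2 - 5*a + 4) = (a - 5)*(a - 1)*(a - 4)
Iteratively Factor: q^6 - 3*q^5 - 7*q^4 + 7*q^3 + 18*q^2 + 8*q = (q)*(q^5 - 3*q^4 - 7*q^3 + 7*q^2 + 18*q + 8) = q*(q + 1)*(q^4 - 4*q^3 - 3*q^2 + 10*q + 8) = q*(q + 1)^2*(q^3 - 5*q^2 + 2*q + 8) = q*(q - 2)*(q + 1)^2*(q^2 - 3*q - 4) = q*(q - 4)*(q - 2)*(q + 1)^2*(q + 1)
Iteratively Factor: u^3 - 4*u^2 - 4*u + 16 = (u - 2)*(u^2 - 2*u - 8) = (u - 2)*(u + 2)*(u - 4)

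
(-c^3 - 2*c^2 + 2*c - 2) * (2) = -2*c^3 - 4*c^2 + 4*c - 4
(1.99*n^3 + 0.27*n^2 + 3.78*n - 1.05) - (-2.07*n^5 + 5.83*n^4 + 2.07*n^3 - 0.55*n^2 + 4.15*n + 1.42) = 2.07*n^5 - 5.83*n^4 - 0.0799999999999998*n^3 + 0.82*n^2 - 0.370000000000001*n - 2.47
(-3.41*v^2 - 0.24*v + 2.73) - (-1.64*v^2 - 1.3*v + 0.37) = -1.77*v^2 + 1.06*v + 2.36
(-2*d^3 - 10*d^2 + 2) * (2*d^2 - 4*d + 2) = -4*d^5 - 12*d^4 + 36*d^3 - 16*d^2 - 8*d + 4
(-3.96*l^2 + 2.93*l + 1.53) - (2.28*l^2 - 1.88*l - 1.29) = -6.24*l^2 + 4.81*l + 2.82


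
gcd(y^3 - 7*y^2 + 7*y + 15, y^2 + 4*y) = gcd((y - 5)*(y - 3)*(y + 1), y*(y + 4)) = 1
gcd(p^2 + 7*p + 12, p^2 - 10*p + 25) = 1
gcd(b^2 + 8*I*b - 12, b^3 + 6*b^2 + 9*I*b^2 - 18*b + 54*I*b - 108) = b + 6*I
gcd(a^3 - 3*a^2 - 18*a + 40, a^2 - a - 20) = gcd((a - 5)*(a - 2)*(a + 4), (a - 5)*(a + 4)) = a^2 - a - 20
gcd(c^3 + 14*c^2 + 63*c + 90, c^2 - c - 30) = c + 5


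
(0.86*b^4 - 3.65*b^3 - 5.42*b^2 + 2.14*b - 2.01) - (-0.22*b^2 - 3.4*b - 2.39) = 0.86*b^4 - 3.65*b^3 - 5.2*b^2 + 5.54*b + 0.38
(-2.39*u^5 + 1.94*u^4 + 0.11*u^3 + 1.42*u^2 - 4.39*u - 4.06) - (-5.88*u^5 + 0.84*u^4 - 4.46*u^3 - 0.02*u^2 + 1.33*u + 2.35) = 3.49*u^5 + 1.1*u^4 + 4.57*u^3 + 1.44*u^2 - 5.72*u - 6.41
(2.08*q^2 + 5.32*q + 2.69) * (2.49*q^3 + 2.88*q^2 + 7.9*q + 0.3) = 5.1792*q^5 + 19.2372*q^4 + 38.4517*q^3 + 50.3992*q^2 + 22.847*q + 0.807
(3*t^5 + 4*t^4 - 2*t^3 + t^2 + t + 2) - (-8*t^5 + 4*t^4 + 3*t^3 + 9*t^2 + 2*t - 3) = 11*t^5 - 5*t^3 - 8*t^2 - t + 5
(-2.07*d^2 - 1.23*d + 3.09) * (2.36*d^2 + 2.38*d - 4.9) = -4.8852*d^4 - 7.8294*d^3 + 14.508*d^2 + 13.3812*d - 15.141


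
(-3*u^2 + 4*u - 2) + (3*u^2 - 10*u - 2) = -6*u - 4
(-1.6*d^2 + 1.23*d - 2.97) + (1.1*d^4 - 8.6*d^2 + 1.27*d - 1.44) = 1.1*d^4 - 10.2*d^2 + 2.5*d - 4.41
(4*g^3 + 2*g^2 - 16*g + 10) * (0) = 0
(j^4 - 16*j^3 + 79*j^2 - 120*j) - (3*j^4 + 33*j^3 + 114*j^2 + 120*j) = -2*j^4 - 49*j^3 - 35*j^2 - 240*j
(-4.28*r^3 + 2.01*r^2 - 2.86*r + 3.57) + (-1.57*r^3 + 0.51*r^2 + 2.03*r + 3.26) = -5.85*r^3 + 2.52*r^2 - 0.83*r + 6.83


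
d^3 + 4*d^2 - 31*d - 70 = (d - 5)*(d + 2)*(d + 7)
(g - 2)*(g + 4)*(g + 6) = g^3 + 8*g^2 + 4*g - 48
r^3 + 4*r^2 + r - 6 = (r - 1)*(r + 2)*(r + 3)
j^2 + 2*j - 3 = (j - 1)*(j + 3)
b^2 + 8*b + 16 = (b + 4)^2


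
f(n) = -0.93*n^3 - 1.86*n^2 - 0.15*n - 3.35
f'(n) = -2.79*n^2 - 3.72*n - 0.15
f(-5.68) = 107.92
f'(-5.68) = -69.03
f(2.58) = -32.09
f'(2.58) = -28.32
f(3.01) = -46.02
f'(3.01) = -36.62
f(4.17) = -103.75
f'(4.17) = -64.18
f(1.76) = -14.45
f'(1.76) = -15.34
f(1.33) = -9.03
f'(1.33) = -10.03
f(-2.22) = -2.01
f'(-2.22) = -5.64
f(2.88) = -41.43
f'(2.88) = -34.00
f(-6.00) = 131.47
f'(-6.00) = -78.27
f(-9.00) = 525.31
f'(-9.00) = -192.66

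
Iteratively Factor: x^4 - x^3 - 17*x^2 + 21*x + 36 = (x - 3)*(x^3 + 2*x^2 - 11*x - 12) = (x - 3)*(x + 1)*(x^2 + x - 12) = (x - 3)^2*(x + 1)*(x + 4)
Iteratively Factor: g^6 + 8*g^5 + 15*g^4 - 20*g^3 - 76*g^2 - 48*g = (g + 2)*(g^5 + 6*g^4 + 3*g^3 - 26*g^2 - 24*g) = (g - 2)*(g + 2)*(g^4 + 8*g^3 + 19*g^2 + 12*g) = g*(g - 2)*(g + 2)*(g^3 + 8*g^2 + 19*g + 12) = g*(g - 2)*(g + 1)*(g + 2)*(g^2 + 7*g + 12) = g*(g - 2)*(g + 1)*(g + 2)*(g + 3)*(g + 4)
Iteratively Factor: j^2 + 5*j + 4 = (j + 4)*(j + 1)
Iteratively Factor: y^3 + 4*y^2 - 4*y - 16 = (y + 2)*(y^2 + 2*y - 8) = (y + 2)*(y + 4)*(y - 2)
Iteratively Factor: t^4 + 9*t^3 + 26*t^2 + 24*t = (t + 3)*(t^3 + 6*t^2 + 8*t) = (t + 2)*(t + 3)*(t^2 + 4*t) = t*(t + 2)*(t + 3)*(t + 4)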